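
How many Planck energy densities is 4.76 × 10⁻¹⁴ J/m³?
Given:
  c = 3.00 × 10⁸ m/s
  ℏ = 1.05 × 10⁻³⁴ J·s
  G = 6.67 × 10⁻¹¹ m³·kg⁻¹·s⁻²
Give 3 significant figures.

1.02 × 10⁻¹²⁷

Planck energy density: u_P = c⁷/(ℏG²) = 4.68 × 10¹¹³ J/m³.
4.76 × 10⁻¹⁴ / 4.68 × 10¹¹³ = 1.02 × 10⁻¹²⁷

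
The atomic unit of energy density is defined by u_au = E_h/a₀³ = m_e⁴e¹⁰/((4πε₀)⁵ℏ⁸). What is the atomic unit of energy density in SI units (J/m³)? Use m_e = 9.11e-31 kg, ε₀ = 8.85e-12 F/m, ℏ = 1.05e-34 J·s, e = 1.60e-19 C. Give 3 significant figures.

3.01e13 J/m³

u_au = E_h/a₀³ = m_e⁴e¹⁰/((4πε₀)⁵ℏ⁸)
E_h = 4.38e-18 J
a₀ = 5.26e-11 m
E_h/a₀³ = 3.01e13 J/m³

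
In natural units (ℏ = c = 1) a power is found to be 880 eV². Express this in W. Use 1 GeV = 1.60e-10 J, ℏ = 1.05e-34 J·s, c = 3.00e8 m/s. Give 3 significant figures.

0.215 W

Power is [E]/[T] = [E]²/ℏ.
1 GeV² → 1/ℏ × (1 GeV in J)² = 2.44e14 W.
Convert the energy scale: 880 eV² = 8.80e-16 GeV².
Result: 8.80e-16 × 2.44e14 = 0.215 W.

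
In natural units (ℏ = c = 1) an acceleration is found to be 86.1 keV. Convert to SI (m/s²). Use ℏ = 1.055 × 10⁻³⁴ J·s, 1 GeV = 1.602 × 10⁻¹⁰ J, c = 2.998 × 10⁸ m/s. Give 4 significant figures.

3.920 × 10²⁸ m/s²

Acceleration is [L]/[T]² = c·[E]/ℏ.
1 GeV → c/ℏ × (1 GeV in J) = 4.552 × 10³² m/s².
Convert the energy scale: 86.1 keV = 8.61 × 10⁻⁵ GeV.
Result: 8.61 × 10⁻⁵ × 4.552 × 10³² = 3.920 × 10²⁸ m/s².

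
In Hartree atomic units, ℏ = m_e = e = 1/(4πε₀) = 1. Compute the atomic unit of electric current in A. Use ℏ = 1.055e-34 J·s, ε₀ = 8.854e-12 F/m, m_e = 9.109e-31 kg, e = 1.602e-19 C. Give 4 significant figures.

6.612e-3 A

Dimensional analysis gives I_au = e E_h/ℏ = m_e e⁵/((4πε₀)²ℏ³).
E_h = 4.354e-18 J
e·E_h/ℏ = 6.612e-3 A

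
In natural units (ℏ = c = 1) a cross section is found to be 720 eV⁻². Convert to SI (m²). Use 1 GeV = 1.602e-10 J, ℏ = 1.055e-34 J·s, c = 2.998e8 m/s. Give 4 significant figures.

2.807e-11 m²

Area is [L]² = [E]⁻²·(ℏc)²; restore (ℏc)².
1 GeV⁻² → (ℏc)² × (1 GeV in J)⁻² = 3.898e-32 m².
Convert the energy scale: 720 eV⁻² = 7.20e20 GeV⁻².
Result: 7.20e20 × 3.898e-32 = 2.807e-11 m².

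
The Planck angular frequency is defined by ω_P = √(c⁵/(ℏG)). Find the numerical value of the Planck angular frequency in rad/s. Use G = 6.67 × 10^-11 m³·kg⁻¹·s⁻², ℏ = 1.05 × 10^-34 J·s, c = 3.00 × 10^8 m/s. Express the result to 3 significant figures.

1.86 × 10^43 rad/s

ω_P = √(c⁵/(ℏG))
  = √(3.47 × 10^86)
  = 1.86 × 10^43 rad/s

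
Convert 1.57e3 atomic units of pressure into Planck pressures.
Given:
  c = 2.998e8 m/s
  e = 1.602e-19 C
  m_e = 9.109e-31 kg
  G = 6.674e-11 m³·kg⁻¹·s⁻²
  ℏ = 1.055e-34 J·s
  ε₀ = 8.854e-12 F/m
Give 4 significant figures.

9.928e-98

atomic unit of pressure: P_au = E_h/a₀³ = m_e⁴e¹⁰/((4πε₀)⁵ℏ⁸) = 2.929e13 Pa
Planck pressure: p_P = c⁷/(ℏG²) = 4.632e113 Pa
1.57e3 × 2.929e13 / 4.632e113 = 9.928e-98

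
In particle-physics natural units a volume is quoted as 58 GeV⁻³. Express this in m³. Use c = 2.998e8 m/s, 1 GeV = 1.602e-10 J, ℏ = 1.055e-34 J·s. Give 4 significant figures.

Volume is [L]³ = [E]⁻³·(ℏc)³.
1 GeV⁻³ → (ℏc)³ × (1 GeV in J)⁻³ = 7.696e-48 m³.
Result: 58 × 7.696e-48 = 4.464e-46 m³.

4.464e-46 m³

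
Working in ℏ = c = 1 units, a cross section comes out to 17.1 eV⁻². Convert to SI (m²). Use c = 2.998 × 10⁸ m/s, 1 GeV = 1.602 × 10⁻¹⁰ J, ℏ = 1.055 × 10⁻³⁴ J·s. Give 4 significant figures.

6.666 × 10⁻¹³ m²

Area is [L]² = [E]⁻²·(ℏc)²; restore (ℏc)².
1 GeV⁻² → (ℏc)² × (1 GeV in J)⁻² = 3.898 × 10⁻³² m².
Convert the energy scale: 17.1 eV⁻² = 1.71 × 10¹⁹ GeV⁻².
Result: 1.71 × 10¹⁹ × 3.898 × 10⁻³² = 6.666 × 10⁻¹³ m².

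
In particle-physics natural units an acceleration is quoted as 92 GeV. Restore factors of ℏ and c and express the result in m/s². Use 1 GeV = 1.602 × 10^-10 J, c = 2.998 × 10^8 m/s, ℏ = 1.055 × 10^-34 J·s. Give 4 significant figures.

Acceleration is [L]/[T]² = c·[E]/ℏ.
1 GeV → c/ℏ × (1 GeV in J) = 4.552 × 10^32 m/s².
Result: 92 × 4.552 × 10^32 = 4.188 × 10^34 m/s².

4.188 × 10^34 m/s²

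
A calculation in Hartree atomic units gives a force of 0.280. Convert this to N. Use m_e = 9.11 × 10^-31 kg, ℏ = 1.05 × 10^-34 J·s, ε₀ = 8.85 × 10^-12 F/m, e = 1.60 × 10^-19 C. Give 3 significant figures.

One atomic unit of force: F_au = E_h/a₀ = m_e²e⁶/((4πε₀)³ℏ⁴) = 8.33 × 10^-8 N.
0.280 × 8.33 × 10^-8 N = 2.33 × 10^-8 N

2.33 × 10^-8 N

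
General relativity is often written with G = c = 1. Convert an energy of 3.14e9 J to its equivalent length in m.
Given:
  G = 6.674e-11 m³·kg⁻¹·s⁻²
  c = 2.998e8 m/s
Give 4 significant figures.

2.594e-35 m

Energy → length via G/c⁴.
3.14e9 J × (G/c⁴) = 2.594e-35 m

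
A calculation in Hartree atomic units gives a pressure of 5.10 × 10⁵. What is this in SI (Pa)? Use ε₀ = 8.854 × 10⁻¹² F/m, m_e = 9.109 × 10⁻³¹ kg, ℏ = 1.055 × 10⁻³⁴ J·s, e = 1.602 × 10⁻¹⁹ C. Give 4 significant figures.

1.494 × 10¹⁹ Pa

One atomic unit of pressure: P_au = E_h/a₀³ = m_e⁴e¹⁰/((4πε₀)⁵ℏ⁸) = 2.929 × 10¹³ Pa.
5.10 × 10⁵ × 2.929 × 10¹³ Pa = 1.494 × 10¹⁹ Pa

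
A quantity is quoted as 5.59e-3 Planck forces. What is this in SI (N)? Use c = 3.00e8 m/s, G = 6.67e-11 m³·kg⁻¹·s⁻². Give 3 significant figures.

One Planck force: F_P = c⁴/G = 1.21e44 N.
5.59e-3 × 1.21e44 N = 6.79e41 N

6.79e41 N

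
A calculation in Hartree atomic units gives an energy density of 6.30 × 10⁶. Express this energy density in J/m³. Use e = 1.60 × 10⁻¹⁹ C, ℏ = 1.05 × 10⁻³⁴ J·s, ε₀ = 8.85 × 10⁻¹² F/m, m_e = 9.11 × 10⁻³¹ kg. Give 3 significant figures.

One atomic unit of energy density: u_au = E_h/a₀³ = m_e⁴e¹⁰/((4πε₀)⁵ℏ⁸) = 3.01 × 10¹³ J/m³.
6.30 × 10⁶ × 3.01 × 10¹³ J/m³ = 1.90 × 10²⁰ J/m³

1.90 × 10²⁰ J/m³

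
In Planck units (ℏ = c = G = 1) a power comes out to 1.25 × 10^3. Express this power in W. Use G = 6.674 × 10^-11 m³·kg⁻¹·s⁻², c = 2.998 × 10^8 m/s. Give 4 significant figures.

4.536 × 10^55 W

One Planck power: P_P = c⁵/G = 3.629 × 10^52 W.
1.25 × 10^3 × 3.629 × 10^52 W = 4.536 × 10^55 W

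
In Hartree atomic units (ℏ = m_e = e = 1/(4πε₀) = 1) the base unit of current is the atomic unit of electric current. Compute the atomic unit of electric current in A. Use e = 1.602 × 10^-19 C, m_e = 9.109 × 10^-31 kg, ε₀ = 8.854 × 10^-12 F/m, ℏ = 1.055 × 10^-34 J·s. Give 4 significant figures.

6.612 × 10^-3 A

I_au = e E_h/ℏ = m_e e⁵/((4πε₀)²ℏ³)
E_h = 4.354 × 10^-18 J
e·E_h/ℏ = 6.612 × 10^-3 A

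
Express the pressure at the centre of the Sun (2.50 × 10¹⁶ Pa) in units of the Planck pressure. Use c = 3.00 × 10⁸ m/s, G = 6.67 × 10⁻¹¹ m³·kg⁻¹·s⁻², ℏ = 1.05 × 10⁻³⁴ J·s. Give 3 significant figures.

5.34 × 10⁻⁹⁸

Planck pressure: p_P = c⁷/(ℏG²) = 4.68 × 10¹¹³ Pa.
2.50 × 10¹⁶ / 4.68 × 10¹¹³ = 5.34 × 10⁻⁹⁸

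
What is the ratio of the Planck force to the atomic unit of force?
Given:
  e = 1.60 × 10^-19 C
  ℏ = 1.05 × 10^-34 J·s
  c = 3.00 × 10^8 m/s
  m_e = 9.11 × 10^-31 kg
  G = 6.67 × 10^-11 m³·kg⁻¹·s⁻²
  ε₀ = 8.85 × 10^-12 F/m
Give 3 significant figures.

1.46 × 10^51

Planck force: F_P = c⁴/G = 1.21 × 10^44 N
atomic unit of force: F_au = E_h/a₀ = m_e²e⁶/((4πε₀)³ℏ⁴) = 8.33 × 10^-8 N
ratio = 1.21 × 10^44 / 8.33 × 10^-8 = 1.46 × 10^51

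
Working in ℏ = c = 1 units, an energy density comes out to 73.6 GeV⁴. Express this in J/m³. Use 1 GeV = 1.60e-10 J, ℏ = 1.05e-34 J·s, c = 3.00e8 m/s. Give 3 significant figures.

1.54e39 J/m³

[E]/[L]³ = [E]⁴/(ℏc)³; restore (ℏc)⁻³.
1 GeV⁴ → 1/(ℏc)³ × (1 GeV in J)⁴ = 2.10e37 J/m³.
Result: 73.6 × 2.10e37 = 1.54e39 J/m³.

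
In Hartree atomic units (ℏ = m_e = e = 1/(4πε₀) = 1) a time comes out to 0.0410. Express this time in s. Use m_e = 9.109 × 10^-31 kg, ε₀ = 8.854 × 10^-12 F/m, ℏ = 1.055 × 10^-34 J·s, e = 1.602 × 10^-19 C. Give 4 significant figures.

One atomic unit of time: τ_au = (4πε₀)²ℏ³/(m_e e⁴) = 2.423 × 10^-17 s.
0.0410 × 2.423 × 10^-17 s = 9.934 × 10^-19 s

9.934 × 10^-19 s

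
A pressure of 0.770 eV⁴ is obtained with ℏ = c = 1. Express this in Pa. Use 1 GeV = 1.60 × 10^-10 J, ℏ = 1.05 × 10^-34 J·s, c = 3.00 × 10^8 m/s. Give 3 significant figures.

Pressure is [E]/[L]³ = [E]⁴/(ℏc)³.
1 GeV⁴ → 1/(ℏc)³ × (1 GeV in J)⁴ = 2.10 × 10^37 Pa.
Convert the energy scale: 0.770 eV⁴ = 7.70 × 10^-37 GeV⁴.
Result: 7.70 × 10^-37 × 2.10 × 10^37 = 16.1 Pa.

16.1 Pa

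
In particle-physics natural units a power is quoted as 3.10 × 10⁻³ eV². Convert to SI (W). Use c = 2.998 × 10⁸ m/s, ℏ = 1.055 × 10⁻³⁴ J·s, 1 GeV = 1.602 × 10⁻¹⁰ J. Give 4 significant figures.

Power is [E]/[T] = [E]²/ℏ.
1 GeV² → 1/ℏ × (1 GeV in J)² = 2.433 × 10¹⁴ W.
Convert the energy scale: 3.10 × 10⁻³ eV² = 3.10 × 10⁻²¹ GeV².
Result: 3.10 × 10⁻²¹ × 2.433 × 10¹⁴ = 7.541 × 10⁻⁷ W.

7.541 × 10⁻⁷ W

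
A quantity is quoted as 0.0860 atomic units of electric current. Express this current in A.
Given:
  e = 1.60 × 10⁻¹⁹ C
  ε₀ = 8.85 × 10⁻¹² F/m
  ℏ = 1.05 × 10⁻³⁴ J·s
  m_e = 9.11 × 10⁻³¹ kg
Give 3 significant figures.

One atomic unit of electric current: I_au = e E_h/ℏ = m_e e⁵/((4πε₀)²ℏ³) = 6.67 × 10⁻³ A.
0.0860 × 6.67 × 10⁻³ A = 5.74 × 10⁻⁴ A

5.74 × 10⁻⁴ A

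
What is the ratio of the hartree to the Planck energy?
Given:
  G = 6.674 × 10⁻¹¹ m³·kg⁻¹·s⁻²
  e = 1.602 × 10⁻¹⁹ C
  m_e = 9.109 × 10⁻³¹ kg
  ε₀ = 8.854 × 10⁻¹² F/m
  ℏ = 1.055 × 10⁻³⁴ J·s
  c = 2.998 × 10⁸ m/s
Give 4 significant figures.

hartree: E_h = m_e e⁴/(4πε₀ℏ)² = 4.354 × 10⁻¹⁸ J
Planck energy: E_P = √(ℏc⁵/G) = 1.957 × 10⁹ J
ratio = 4.354 × 10⁻¹⁸ / 1.957 × 10⁹ = 2.225 × 10⁻²⁷

2.225 × 10⁻²⁷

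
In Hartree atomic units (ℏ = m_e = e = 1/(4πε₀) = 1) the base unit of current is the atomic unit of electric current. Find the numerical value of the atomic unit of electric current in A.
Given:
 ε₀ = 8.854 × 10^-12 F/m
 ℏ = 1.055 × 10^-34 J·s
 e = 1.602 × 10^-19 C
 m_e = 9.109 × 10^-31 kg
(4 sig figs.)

6.612 × 10^-3 A

I_au = e E_h/ℏ = m_e e⁵/((4πε₀)²ℏ³)
E_h = 4.354 × 10^-18 J
e·E_h/ℏ = 6.612 × 10^-3 A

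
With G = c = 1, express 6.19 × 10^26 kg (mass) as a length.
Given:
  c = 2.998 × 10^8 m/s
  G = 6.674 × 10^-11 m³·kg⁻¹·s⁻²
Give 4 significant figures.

0.4596 m

In G = c = 1 units mass has dimensions of length; the conversion factor is G/c².
6.19 × 10^26 kg × (G/c²) = 0.4596 m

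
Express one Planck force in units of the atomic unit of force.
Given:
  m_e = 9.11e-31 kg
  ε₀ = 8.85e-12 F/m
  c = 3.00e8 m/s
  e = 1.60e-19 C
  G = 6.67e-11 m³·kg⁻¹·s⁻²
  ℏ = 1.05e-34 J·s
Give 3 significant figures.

Planck force: F_P = c⁴/G = 1.21e44 N
atomic unit of force: F_au = E_h/a₀ = m_e²e⁶/((4πε₀)³ℏ⁴) = 8.33e-8 N
ratio = 1.21e44 / 8.33e-8 = 1.46e51

1.46e51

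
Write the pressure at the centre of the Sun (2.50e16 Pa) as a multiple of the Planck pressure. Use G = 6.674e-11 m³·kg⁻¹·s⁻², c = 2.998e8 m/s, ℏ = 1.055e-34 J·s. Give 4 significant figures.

Planck pressure: p_P = c⁷/(ℏG²) = 4.632e113 Pa.
2.50e16 / 4.632e113 = 5.397e-98

5.397e-98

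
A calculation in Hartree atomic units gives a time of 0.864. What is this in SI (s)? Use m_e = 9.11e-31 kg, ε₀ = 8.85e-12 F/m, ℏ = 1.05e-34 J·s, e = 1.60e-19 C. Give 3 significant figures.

One atomic unit of time: τ_au = (4πε₀)²ℏ³/(m_e e⁴) = 2.40e-17 s.
0.864 × 2.40e-17 s = 2.07e-17 s

2.07e-17 s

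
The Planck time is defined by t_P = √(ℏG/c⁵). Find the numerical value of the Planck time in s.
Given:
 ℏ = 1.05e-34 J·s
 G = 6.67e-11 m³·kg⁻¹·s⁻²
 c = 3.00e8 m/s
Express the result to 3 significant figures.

t_P = √(ℏG/c⁵)
  = √(2.88e-87)
  = 5.37e-44 s

5.37e-44 s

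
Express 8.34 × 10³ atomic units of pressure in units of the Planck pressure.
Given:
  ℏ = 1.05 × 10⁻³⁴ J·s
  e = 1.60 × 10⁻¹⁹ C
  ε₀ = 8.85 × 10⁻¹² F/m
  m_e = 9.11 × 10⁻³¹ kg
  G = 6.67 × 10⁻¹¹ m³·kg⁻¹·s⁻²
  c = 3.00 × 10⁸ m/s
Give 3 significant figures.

5.37 × 10⁻⁹⁷

atomic unit of pressure: P_au = E_h/a₀³ = m_e⁴e¹⁰/((4πε₀)⁵ℏ⁸) = 3.01 × 10¹³ Pa
Planck pressure: p_P = c⁷/(ℏG²) = 4.68 × 10¹¹³ Pa
8.34 × 10³ × 3.01 × 10¹³ / 4.68 × 10¹¹³ = 5.37 × 10⁻⁹⁷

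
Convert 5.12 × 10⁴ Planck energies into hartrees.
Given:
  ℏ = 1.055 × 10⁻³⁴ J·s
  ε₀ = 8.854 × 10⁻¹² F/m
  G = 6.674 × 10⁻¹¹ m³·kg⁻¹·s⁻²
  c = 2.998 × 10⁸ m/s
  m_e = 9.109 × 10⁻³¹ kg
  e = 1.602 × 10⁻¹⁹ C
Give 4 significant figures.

Planck energy: E_P = √(ℏc⁵/G) = 1.957 × 10⁹ J
hartree: E_h = m_e e⁴/(4πε₀ℏ)² = 4.354 × 10⁻¹⁸ J
5.12 × 10⁴ × 1.957 × 10⁹ / 4.354 × 10⁻¹⁸ = 2.301 × 10³¹

2.301 × 10³¹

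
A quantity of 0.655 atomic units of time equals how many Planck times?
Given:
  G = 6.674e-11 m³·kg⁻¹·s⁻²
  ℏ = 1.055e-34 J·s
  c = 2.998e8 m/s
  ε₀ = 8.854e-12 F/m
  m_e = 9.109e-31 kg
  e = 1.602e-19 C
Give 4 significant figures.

atomic unit of time: τ_au = (4πε₀)²ℏ³/(m_e e⁴) = 2.423e-17 s
Planck time: t_P = √(ℏG/c⁵) = 5.392e-44 s
0.655 × 2.423e-17 / 5.392e-44 = 2.943e26

2.943e26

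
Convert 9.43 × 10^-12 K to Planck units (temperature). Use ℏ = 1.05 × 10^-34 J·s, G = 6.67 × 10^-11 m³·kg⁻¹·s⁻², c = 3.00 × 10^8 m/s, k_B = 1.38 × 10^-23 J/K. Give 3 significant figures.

Planck temperature: T_P = √(ℏc⁵/G) / k_B = 1.42 × 10^32 K.
9.43 × 10^-12 / 1.42 × 10^32 = 6.65 × 10^-44

6.65 × 10^-44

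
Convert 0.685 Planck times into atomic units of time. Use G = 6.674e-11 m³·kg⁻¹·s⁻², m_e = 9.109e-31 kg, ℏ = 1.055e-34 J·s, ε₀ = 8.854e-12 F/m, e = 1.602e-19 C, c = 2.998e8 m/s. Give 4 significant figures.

Planck time: t_P = √(ℏG/c⁵) = 5.392e-44 s
atomic unit of time: τ_au = (4πε₀)²ℏ³/(m_e e⁴) = 2.423e-17 s
0.685 × 5.392e-44 / 2.423e-17 = 1.524e-27

1.524e-27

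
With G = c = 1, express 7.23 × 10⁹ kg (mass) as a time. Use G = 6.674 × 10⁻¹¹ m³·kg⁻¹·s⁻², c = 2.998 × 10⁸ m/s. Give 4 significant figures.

Mass → time via G/c³.
7.23 × 10⁹ kg × (G/c³) = 1.791 × 10⁻²⁶ s

1.791 × 10⁻²⁶ s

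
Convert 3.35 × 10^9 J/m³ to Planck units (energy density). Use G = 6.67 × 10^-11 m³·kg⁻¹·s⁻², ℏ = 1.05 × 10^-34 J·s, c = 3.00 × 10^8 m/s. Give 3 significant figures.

Planck energy density: u_P = c⁷/(ℏG²) = 4.68 × 10^113 J/m³.
3.35 × 10^9 / 4.68 × 10^113 = 7.16 × 10^-105

7.16 × 10^-105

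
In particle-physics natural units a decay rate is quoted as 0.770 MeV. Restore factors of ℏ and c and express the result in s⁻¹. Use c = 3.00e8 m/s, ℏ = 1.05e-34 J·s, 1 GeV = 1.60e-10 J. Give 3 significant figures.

1.17e21 s⁻¹

A rate is [E]/ℏ; divide by ℏ.
1 GeV → 1/ℏ × (1 GeV in J) = 1.52e24 s⁻¹.
Convert the energy scale: 0.770 MeV = 7.70e-4 GeV.
Result: 7.70e-4 × 1.52e24 = 1.17e21 s⁻¹.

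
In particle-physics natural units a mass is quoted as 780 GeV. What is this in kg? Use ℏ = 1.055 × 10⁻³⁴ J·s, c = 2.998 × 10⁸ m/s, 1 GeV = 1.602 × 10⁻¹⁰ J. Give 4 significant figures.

Mass is [E]/c²; divide by c².
1 GeV → 1/c² × (1 GeV in J) = 1.782 × 10⁻²⁷ kg.
Result: 780 × 1.782 × 10⁻²⁷ = 1.390 × 10⁻²⁴ kg.

1.390 × 10⁻²⁴ kg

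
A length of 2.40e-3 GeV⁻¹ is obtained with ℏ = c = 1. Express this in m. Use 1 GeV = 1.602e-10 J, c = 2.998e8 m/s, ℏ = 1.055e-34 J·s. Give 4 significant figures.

4.738e-19 m

A length is [E]⁻¹ in ℏ=c=1; restore one factor of ℏc.
1 GeV⁻¹ → ℏc × (1 GeV in J)⁻¹ = 1.974e-16 m.
Result: 2.40e-3 × 1.974e-16 = 4.738e-19 m.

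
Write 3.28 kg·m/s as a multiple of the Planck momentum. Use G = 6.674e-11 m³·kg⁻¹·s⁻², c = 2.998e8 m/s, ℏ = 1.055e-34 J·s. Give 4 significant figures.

0.5026

Planck momentum: p_P = √(ℏc³/G) = 6.527 kg·m/s.
3.28 / 6.527 = 0.5026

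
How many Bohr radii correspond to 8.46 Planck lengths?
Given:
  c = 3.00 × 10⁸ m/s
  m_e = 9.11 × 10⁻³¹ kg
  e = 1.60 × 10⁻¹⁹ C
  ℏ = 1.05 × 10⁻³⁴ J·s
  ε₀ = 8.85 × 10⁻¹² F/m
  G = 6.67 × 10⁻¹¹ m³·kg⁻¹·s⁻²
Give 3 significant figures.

2.59 × 10⁻²⁴

Planck length: ℓ_P = √(ℏG/c³) = 1.61 × 10⁻³⁵ m
Bohr radius: a₀ = 4πε₀ℏ²/(m_e e²) = 5.26 × 10⁻¹¹ m
8.46 × 1.61 × 10⁻³⁵ / 5.26 × 10⁻¹¹ = 2.59 × 10⁻²⁴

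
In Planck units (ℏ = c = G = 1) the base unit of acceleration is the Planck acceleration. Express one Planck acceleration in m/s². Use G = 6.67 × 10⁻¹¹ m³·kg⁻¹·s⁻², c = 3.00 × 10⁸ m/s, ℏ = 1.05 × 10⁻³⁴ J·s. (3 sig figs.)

a_P = √(c⁷/(ℏG))
  = √(3.12 × 10¹⁰³)
  = 5.59 × 10⁵¹ m/s²

5.59 × 10⁵¹ m/s²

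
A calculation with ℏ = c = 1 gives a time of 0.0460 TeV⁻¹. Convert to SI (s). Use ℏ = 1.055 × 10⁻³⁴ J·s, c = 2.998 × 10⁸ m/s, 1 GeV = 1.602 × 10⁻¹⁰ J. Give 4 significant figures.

A time is [E]⁻¹ in ℏ=c=1; restore one factor of ℏ.
1 GeV⁻¹ → ℏ × (1 GeV in J)⁻¹ = 6.586 × 10⁻²⁵ s.
Convert the energy scale: 0.0460 TeV⁻¹ = 4.60 × 10⁻⁵ GeV⁻¹.
Result: 4.60 × 10⁻⁵ × 6.586 × 10⁻²⁵ = 3.029 × 10⁻²⁹ s.

3.029 × 10⁻²⁹ s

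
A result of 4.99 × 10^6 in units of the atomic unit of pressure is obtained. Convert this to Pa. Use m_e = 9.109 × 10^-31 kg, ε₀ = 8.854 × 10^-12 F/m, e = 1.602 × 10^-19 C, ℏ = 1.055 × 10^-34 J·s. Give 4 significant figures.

One atomic unit of pressure: P_au = E_h/a₀³ = m_e⁴e¹⁰/((4πε₀)⁵ℏ⁸) = 2.929 × 10^13 Pa.
4.99 × 10^6 × 2.929 × 10^13 Pa = 1.462 × 10^20 Pa

1.462 × 10^20 Pa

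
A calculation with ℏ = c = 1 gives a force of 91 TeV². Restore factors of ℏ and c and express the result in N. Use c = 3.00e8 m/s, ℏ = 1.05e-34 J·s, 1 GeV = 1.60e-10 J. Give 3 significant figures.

7.40e13 N

Force is [E]/[L] = [E]²/(ℏc); restore (ℏc)⁻¹.
1 GeV² → 1/(ℏc) × (1 GeV in J)² = 8.13e5 N.
Convert the energy scale: 91 TeV² = 9.10e7 GeV².
Result: 9.10e7 × 8.13e5 = 7.40e13 N.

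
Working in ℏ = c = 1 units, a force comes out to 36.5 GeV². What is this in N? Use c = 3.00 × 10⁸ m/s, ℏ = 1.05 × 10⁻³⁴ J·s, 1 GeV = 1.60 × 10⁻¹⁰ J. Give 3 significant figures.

2.97 × 10⁷ N

Force is [E]/[L] = [E]²/(ℏc); restore (ℏc)⁻¹.
1 GeV² → 1/(ℏc) × (1 GeV in J)² = 8.13 × 10⁵ N.
Result: 36.5 × 8.13 × 10⁵ = 2.97 × 10⁷ N.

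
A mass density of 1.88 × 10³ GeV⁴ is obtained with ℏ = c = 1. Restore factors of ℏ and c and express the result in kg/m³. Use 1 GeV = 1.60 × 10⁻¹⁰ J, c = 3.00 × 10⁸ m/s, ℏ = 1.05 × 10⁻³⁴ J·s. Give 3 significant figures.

4.38 × 10²³ kg/m³

Mass density is [E]/(c²[L]³) = [E]⁴/(ℏ³c⁵).
1 GeV⁴ → 1/(ℏ³c⁵) × (1 GeV in J)⁴ = 2.33 × 10²⁰ kg/m³.
Result: 1.88 × 10³ × 2.33 × 10²⁰ = 4.38 × 10²³ kg/m³.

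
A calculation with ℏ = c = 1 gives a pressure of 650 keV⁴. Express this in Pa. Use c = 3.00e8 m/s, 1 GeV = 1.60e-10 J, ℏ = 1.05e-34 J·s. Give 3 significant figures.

1.36e16 Pa

Pressure is [E]/[L]³ = [E]⁴/(ℏc)³.
1 GeV⁴ → 1/(ℏc)³ × (1 GeV in J)⁴ = 2.10e37 Pa.
Convert the energy scale: 650 keV⁴ = 6.50e-22 GeV⁴.
Result: 6.50e-22 × 2.10e37 = 1.36e16 Pa.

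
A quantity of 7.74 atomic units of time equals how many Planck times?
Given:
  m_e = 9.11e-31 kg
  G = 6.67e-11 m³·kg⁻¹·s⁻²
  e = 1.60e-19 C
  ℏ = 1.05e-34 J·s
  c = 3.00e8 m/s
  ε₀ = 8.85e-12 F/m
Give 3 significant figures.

3.46e27

atomic unit of time: τ_au = (4πε₀)²ℏ³/(m_e e⁴) = 2.40e-17 s
Planck time: t_P = √(ℏG/c⁵) = 5.37e-44 s
7.74 × 2.40e-17 / 5.37e-44 = 3.46e27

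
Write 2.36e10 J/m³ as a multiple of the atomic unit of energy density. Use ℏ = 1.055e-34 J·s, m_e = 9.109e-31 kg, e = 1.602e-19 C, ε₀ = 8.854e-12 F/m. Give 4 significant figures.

8.057e-4

atomic unit of energy density: u_au = E_h/a₀³ = m_e⁴e¹⁰/((4πε₀)⁵ℏ⁸) = 2.929e13 J/m³.
2.36e10 / 2.929e13 = 8.057e-4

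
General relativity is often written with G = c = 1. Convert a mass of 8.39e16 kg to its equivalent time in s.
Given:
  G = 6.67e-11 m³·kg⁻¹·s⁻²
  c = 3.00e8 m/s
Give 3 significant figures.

2.07e-19 s

Mass → time via G/c³.
8.39e16 kg × (G/c³) = 2.07e-19 s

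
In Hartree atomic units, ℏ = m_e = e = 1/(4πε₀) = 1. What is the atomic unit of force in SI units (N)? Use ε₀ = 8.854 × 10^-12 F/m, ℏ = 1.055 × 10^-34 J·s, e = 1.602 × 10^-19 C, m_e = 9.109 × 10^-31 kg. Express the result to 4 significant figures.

8.220 × 10^-8 N

Dimensional analysis gives F_au = E_h/a₀ = m_e²e⁶/((4πε₀)³ℏ⁴).
E_h = 4.354 × 10^-18 J
a₀ = 5.297 × 10^-11 m
E_h/a₀ = 8.220 × 10^-8 N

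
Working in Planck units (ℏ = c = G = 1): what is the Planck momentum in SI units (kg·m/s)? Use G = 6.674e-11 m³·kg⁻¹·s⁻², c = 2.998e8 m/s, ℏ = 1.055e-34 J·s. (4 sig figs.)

6.527 kg·m/s

Dimensional analysis gives p_P = √(ℏc³/G).
  = √(42.60)
  = 6.527 kg·m/s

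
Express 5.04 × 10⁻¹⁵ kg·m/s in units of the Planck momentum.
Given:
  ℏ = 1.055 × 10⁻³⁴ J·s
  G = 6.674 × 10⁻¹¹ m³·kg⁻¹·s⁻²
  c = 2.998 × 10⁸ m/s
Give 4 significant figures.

Planck momentum: p_P = √(ℏc³/G) = 6.527 kg·m/s.
5.04 × 10⁻¹⁵ / 6.527 = 7.722 × 10⁻¹⁶

7.722 × 10⁻¹⁶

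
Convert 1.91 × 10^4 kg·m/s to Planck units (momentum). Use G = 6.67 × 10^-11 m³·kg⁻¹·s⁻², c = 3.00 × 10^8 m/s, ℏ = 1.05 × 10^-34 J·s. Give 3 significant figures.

Planck momentum: p_P = √(ℏc³/G) = 6.52 kg·m/s.
1.91 × 10^4 / 6.52 = 2.93 × 10^3

2.93 × 10^3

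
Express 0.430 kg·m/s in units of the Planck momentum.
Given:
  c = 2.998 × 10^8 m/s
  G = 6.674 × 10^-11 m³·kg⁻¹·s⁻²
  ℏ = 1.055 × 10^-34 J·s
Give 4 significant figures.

Planck momentum: p_P = √(ℏc³/G) = 6.527 kg·m/s.
0.430 / 6.527 = 0.06589

0.06589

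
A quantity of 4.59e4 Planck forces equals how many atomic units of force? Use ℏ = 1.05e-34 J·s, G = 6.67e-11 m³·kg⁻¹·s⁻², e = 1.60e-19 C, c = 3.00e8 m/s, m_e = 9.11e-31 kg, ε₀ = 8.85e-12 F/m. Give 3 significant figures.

Planck force: F_P = c⁴/G = 1.21e44 N
atomic unit of force: F_au = E_h/a₀ = m_e²e⁶/((4πε₀)³ℏ⁴) = 8.33e-8 N
4.59e4 × 1.21e44 / 8.33e-8 = 6.69e55

6.69e55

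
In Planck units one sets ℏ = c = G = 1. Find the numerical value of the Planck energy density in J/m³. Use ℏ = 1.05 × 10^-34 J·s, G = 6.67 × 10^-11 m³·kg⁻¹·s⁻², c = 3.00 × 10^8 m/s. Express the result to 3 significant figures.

u_P = c⁷/(ℏG²)
  = 2.19 × 10^59 / 4.67 × 10^-55
  = 4.68 × 10^113 J/m³

4.68 × 10^113 J/m³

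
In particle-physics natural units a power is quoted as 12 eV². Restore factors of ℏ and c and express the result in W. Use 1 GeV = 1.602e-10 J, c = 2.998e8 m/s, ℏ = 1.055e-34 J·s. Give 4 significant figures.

2.919e-3 W

Power is [E]/[T] = [E]²/ℏ.
1 GeV² → 1/ℏ × (1 GeV in J)² = 2.433e14 W.
Convert the energy scale: 12 eV² = 1.20e-17 GeV².
Result: 1.20e-17 × 2.433e14 = 2.919e-3 W.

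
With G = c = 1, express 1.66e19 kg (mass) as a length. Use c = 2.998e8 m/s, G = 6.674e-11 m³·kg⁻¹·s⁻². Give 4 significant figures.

1.233e-8 m

In G = c = 1 units mass has dimensions of length; the conversion factor is G/c².
1.66e19 kg × (G/c²) = 1.233e-8 m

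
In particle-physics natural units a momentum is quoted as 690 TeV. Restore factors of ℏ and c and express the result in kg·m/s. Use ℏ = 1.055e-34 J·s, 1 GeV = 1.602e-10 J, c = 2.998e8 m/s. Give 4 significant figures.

3.687e-13 kg·m/s

Momentum is [E]/c; divide by c.
1 GeV → 1/c × (1 GeV in J) = 5.344e-19 kg·m/s.
Convert the energy scale: 690 TeV = 6.90e5 GeV.
Result: 6.90e5 × 5.344e-19 = 3.687e-13 kg·m/s.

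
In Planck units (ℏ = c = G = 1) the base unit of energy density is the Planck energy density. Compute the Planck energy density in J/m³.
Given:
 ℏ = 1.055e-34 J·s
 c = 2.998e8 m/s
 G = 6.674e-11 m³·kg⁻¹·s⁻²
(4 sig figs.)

4.632e113 J/m³

u_P = c⁷/(ℏG²)
  = 2.177e59 / 4.699e-55
  = 4.632e113 J/m³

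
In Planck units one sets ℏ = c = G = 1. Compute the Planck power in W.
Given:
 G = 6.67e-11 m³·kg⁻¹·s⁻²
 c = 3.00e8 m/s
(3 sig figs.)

P_P = c⁵/G
  = 2.43e42 / 6.67e-11
  = 3.64e52 W

3.64e52 W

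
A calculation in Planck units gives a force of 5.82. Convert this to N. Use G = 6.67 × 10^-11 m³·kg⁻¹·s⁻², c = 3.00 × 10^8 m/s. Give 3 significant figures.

7.07 × 10^44 N

One Planck force: F_P = c⁴/G = 1.21 × 10^44 N.
5.82 × 1.21 × 10^44 N = 7.07 × 10^44 N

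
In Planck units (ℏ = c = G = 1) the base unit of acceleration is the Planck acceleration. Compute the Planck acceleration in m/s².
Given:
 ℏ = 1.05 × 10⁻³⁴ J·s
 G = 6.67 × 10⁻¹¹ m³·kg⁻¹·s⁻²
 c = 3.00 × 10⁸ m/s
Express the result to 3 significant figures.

a_P = √(c⁷/(ℏG))
  = √(3.12 × 10¹⁰³)
  = 5.59 × 10⁵¹ m/s²

5.59 × 10⁵¹ m/s²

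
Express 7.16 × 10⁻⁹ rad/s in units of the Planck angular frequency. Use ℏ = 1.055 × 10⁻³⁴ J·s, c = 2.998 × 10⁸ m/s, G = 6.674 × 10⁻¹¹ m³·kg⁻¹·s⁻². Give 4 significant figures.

3.861 × 10⁻⁵²

Planck angular frequency: ω_P = √(c⁵/(ℏG)) = 1.855 × 10⁴³ rad/s.
7.16 × 10⁻⁹ / 1.855 × 10⁴³ = 3.861 × 10⁻⁵²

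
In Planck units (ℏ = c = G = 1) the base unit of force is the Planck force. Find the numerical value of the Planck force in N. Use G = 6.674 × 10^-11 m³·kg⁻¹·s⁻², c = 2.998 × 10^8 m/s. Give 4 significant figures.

1.210 × 10^44 N

F_P = c⁴/G
  = 8.078 × 10^33 / 6.674 × 10^-11
  = 1.210 × 10^44 N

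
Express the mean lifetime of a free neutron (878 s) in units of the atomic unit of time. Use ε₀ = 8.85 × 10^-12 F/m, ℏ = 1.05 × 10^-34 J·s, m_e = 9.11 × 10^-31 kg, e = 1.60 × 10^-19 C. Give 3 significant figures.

3.66 × 10^19

atomic unit of time: τ_au = (4πε₀)²ℏ³/(m_e e⁴) = 2.40 × 10^-17 s.
878 / 2.40 × 10^-17 = 3.66 × 10^19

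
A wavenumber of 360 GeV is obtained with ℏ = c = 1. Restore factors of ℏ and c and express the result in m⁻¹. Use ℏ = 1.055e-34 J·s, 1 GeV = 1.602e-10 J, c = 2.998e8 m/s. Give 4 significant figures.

1.823e18 m⁻¹

Inverse length is [E]/(ℏc).
1 GeV → 1/(ℏc) × (1 GeV in J) = 5.065e15 m⁻¹.
Result: 360 × 5.065e15 = 1.823e18 m⁻¹.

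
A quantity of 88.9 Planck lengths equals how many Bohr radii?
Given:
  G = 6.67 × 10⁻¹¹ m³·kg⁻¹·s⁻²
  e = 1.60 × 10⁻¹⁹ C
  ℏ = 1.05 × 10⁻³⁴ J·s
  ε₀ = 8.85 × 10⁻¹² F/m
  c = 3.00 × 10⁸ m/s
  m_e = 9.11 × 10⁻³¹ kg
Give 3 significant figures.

Planck length: ℓ_P = √(ℏG/c³) = 1.61 × 10⁻³⁵ m
Bohr radius: a₀ = 4πε₀ℏ²/(m_e e²) = 5.26 × 10⁻¹¹ m
88.9 × 1.61 × 10⁻³⁵ / 5.26 × 10⁻¹¹ = 2.72 × 10⁻²³

2.72 × 10⁻²³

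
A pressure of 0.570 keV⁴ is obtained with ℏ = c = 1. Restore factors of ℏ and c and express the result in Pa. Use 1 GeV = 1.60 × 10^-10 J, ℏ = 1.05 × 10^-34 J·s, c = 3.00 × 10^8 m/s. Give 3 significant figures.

Pressure is [E]/[L]³ = [E]⁴/(ℏc)³.
1 GeV⁴ → 1/(ℏc)³ × (1 GeV in J)⁴ = 2.10 × 10^37 Pa.
Convert the energy scale: 0.570 keV⁴ = 5.70 × 10^-25 GeV⁴.
Result: 5.70 × 10^-25 × 2.10 × 10^37 = 1.20 × 10^13 Pa.

1.20 × 10^13 Pa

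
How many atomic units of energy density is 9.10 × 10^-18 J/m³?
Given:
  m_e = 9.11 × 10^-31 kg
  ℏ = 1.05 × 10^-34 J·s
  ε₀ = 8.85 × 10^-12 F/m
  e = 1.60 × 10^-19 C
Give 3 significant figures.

3.02 × 10^-31

atomic unit of energy density: u_au = E_h/a₀³ = m_e⁴e¹⁰/((4πε₀)⁵ℏ⁸) = 3.01 × 10^13 J/m³.
9.10 × 10^-18 / 3.01 × 10^13 = 3.02 × 10^-31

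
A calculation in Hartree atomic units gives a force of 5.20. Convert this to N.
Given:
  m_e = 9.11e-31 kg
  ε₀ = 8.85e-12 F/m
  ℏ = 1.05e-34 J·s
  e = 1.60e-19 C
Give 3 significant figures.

4.33e-7 N

One atomic unit of force: F_au = E_h/a₀ = m_e²e⁶/((4πε₀)³ℏ⁴) = 8.33e-8 N.
5.20 × 8.33e-8 N = 4.33e-7 N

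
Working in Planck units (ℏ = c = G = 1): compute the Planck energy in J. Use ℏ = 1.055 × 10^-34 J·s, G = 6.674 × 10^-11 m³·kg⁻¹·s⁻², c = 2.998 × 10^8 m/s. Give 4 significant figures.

From ℏ = c = G = 1 the energy scale is E_P = √(ℏc⁵/G).
  = √(3.828 × 10^18)
  = 1.957 × 10^9 J

1.957 × 10^9 J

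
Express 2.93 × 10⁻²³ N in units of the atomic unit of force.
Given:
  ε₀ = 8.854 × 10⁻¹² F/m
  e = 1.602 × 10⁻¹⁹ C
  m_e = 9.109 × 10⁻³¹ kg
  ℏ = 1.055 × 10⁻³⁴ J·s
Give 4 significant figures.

3.565 × 10⁻¹⁶

atomic unit of force: F_au = E_h/a₀ = m_e²e⁶/((4πε₀)³ℏ⁴) = 8.220 × 10⁻⁸ N.
2.93 × 10⁻²³ / 8.220 × 10⁻⁸ = 3.565 × 10⁻¹⁶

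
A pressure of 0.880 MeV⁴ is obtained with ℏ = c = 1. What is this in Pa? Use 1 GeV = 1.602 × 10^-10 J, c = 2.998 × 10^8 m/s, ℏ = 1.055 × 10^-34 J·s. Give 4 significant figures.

Pressure is [E]/[L]³ = [E]⁴/(ℏc)³.
1 GeV⁴ → 1/(ℏc)³ × (1 GeV in J)⁴ = 2.082 × 10^37 Pa.
Convert the energy scale: 0.880 MeV⁴ = 8.80 × 10^-13 GeV⁴.
Result: 8.80 × 10^-13 × 2.082 × 10^37 = 1.832 × 10^25 Pa.

1.832 × 10^25 Pa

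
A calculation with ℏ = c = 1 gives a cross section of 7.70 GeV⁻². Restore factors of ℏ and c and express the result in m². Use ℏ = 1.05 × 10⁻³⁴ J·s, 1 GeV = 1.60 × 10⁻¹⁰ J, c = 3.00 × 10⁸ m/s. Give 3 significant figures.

Area is [L]² = [E]⁻²·(ℏc)²; restore (ℏc)².
1 GeV⁻² → (ℏc)² × (1 GeV in J)⁻² = 3.88 × 10⁻³² m².
Result: 7.70 × 3.88 × 10⁻³² = 2.98 × 10⁻³¹ m².

2.98 × 10⁻³¹ m²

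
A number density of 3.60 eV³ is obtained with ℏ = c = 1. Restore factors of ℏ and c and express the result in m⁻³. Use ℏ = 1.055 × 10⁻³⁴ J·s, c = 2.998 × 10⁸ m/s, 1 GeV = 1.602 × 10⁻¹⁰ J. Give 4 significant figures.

4.678 × 10²⁰ m⁻³

Number density is [L]⁻³ = [E]³/(ℏc)³.
1 GeV³ → 1/(ℏc)³ × (1 GeV in J)³ = 1.299 × 10⁴⁷ m⁻³.
Convert the energy scale: 3.60 eV³ = 3.60 × 10⁻²⁷ GeV³.
Result: 3.60 × 10⁻²⁷ × 1.299 × 10⁴⁷ = 4.678 × 10²⁰ m⁻³.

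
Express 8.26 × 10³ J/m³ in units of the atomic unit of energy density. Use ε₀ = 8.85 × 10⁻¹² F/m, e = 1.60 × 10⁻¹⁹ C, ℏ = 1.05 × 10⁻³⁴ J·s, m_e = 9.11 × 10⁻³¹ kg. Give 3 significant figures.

2.74 × 10⁻¹⁰

atomic unit of energy density: u_au = E_h/a₀³ = m_e⁴e¹⁰/((4πε₀)⁵ℏ⁸) = 3.01 × 10¹³ J/m³.
8.26 × 10³ / 3.01 × 10¹³ = 2.74 × 10⁻¹⁰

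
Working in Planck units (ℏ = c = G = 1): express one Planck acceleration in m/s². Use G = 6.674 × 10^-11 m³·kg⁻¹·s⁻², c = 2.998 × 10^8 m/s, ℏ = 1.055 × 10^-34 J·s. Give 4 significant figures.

5.560 × 10^51 m/s²

The unique combination of the constants set to 1 with dimensions of acceleration is a_P = √(c⁷/(ℏG)).
  = √(3.092 × 10^103)
  = 5.560 × 10^51 m/s²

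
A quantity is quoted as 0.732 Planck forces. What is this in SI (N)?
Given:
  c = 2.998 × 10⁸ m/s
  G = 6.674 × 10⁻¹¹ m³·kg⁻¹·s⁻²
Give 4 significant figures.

8.860 × 10⁴³ N

One Planck force: F_P = c⁴/G = 1.210 × 10⁴⁴ N.
0.732 × 1.210 × 10⁴⁴ N = 8.860 × 10⁴³ N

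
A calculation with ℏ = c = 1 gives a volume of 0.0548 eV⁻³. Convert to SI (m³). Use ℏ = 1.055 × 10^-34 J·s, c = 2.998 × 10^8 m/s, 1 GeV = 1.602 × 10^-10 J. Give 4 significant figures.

Volume is [L]³ = [E]⁻³·(ℏc)³.
1 GeV⁻³ → (ℏc)³ × (1 GeV in J)⁻³ = 7.696 × 10^-48 m³.
Convert the energy scale: 0.0548 eV⁻³ = 5.48 × 10^25 GeV⁻³.
Result: 5.48 × 10^25 × 7.696 × 10^-48 = 4.217 × 10^-22 m³.

4.217 × 10^-22 m³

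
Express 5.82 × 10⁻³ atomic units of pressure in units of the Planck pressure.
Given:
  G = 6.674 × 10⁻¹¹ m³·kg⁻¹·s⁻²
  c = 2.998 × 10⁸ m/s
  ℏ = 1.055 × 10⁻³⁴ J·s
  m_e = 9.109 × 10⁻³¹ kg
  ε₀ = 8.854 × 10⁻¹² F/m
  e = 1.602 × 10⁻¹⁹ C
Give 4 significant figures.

3.680 × 10⁻¹⁰³

atomic unit of pressure: P_au = E_h/a₀³ = m_e⁴e¹⁰/((4πε₀)⁵ℏ⁸) = 2.929 × 10¹³ Pa
Planck pressure: p_P = c⁷/(ℏG²) = 4.632 × 10¹¹³ Pa
5.82 × 10⁻³ × 2.929 × 10¹³ / 4.632 × 10¹¹³ = 3.680 × 10⁻¹⁰³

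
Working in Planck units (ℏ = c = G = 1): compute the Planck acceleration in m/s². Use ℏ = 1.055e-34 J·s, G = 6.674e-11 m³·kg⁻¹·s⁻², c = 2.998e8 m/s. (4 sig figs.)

The unique combination of the constants set to 1 with dimensions of acceleration is a_P = √(c⁷/(ℏG)).
  = √(3.092e103)
  = 5.560e51 m/s²

5.560e51 m/s²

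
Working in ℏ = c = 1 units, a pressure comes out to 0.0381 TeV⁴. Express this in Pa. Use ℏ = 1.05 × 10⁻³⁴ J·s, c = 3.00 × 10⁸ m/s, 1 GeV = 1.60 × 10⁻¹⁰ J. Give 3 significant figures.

Pressure is [E]/[L]³ = [E]⁴/(ℏc)³.
1 GeV⁴ → 1/(ℏc)³ × (1 GeV in J)⁴ = 2.10 × 10³⁷ Pa.
Convert the energy scale: 0.0381 TeV⁴ = 3.81 × 10¹⁰ GeV⁴.
Result: 3.81 × 10¹⁰ × 2.10 × 10³⁷ = 7.99 × 10⁴⁷ Pa.

7.99 × 10⁴⁷ Pa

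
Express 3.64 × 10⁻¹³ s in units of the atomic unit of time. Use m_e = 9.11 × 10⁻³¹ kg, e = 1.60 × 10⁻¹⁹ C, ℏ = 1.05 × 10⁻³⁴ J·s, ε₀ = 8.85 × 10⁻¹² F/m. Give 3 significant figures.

1.52 × 10⁴

atomic unit of time: τ_au = (4πε₀)²ℏ³/(m_e e⁴) = 2.40 × 10⁻¹⁷ s.
3.64 × 10⁻¹³ / 2.40 × 10⁻¹⁷ = 1.52 × 10⁴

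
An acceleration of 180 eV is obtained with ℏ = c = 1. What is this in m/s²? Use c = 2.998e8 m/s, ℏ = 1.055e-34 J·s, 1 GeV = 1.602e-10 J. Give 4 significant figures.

Acceleration is [L]/[T]² = c·[E]/ℏ.
1 GeV → c/ℏ × (1 GeV in J) = 4.552e32 m/s².
Convert the energy scale: 180 eV = 1.80e-7 GeV.
Result: 1.80e-7 × 4.552e32 = 8.194e25 m/s².

8.194e25 m/s²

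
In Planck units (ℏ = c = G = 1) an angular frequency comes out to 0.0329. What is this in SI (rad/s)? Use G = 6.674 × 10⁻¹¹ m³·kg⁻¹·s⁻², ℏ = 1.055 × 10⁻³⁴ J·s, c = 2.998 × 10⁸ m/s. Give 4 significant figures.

One Planck angular frequency: ω_P = √(c⁵/(ℏG)) = 1.855 × 10⁴³ rad/s.
0.0329 × 1.855 × 10⁴³ rad/s = 6.102 × 10⁴¹ rad/s

6.102 × 10⁴¹ rad/s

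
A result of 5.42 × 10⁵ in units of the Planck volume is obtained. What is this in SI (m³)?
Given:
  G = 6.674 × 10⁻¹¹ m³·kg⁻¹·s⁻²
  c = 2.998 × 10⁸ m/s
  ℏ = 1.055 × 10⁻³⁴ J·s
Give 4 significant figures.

2.289 × 10⁻⁹⁹ m³

One Planck volume: V_P = (ℏG/c³)^(3/2) = 4.224 × 10⁻¹⁰⁵ m³.
5.42 × 10⁵ × 4.224 × 10⁻¹⁰⁵ m³ = 2.289 × 10⁻⁹⁹ m³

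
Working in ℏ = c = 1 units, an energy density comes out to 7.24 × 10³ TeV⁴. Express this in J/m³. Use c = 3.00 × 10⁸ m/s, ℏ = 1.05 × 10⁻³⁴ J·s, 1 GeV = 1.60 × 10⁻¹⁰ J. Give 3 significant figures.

1.52 × 10⁵³ J/m³

[E]/[L]³ = [E]⁴/(ℏc)³; restore (ℏc)⁻³.
1 GeV⁴ → 1/(ℏc)³ × (1 GeV in J)⁴ = 2.10 × 10³⁷ J/m³.
Convert the energy scale: 7.24 × 10³ TeV⁴ = 7.24 × 10¹⁵ GeV⁴.
Result: 7.24 × 10¹⁵ × 2.10 × 10³⁷ = 1.52 × 10⁵³ J/m³.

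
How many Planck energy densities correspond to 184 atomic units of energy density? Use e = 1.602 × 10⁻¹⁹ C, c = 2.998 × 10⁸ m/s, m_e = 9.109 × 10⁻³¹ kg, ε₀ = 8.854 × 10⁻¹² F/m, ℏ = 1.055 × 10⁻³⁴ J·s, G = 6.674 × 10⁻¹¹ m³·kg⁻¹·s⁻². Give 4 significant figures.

1.163 × 10⁻⁹⁸

atomic unit of energy density: u_au = E_h/a₀³ = m_e⁴e¹⁰/((4πε₀)⁵ℏ⁸) = 2.929 × 10¹³ J/m³
Planck energy density: u_P = c⁷/(ℏG²) = 4.632 × 10¹¹³ J/m³
184 × 2.929 × 10¹³ / 4.632 × 10¹¹³ = 1.163 × 10⁻⁹⁸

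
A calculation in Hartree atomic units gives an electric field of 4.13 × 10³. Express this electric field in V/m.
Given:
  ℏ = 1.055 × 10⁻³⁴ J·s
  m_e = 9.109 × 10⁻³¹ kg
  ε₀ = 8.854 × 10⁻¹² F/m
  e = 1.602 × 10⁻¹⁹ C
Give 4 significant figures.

2.119 × 10¹⁵ V/m

One atomic unit of electric field: E_au = E_h/(e a₀) = m_e²e⁵/((4πε₀)³ℏ⁴) = 5.131 × 10¹¹ V/m.
4.13 × 10³ × 5.131 × 10¹¹ V/m = 2.119 × 10¹⁵ V/m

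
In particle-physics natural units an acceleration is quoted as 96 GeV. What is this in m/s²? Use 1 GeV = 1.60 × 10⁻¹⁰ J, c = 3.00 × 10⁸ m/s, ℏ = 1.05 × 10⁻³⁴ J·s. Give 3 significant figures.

4.39 × 10³⁴ m/s²

Acceleration is [L]/[T]² = c·[E]/ℏ.
1 GeV → c/ℏ × (1 GeV in J) = 4.57 × 10³² m/s².
Result: 96 × 4.57 × 10³² = 4.39 × 10³⁴ m/s².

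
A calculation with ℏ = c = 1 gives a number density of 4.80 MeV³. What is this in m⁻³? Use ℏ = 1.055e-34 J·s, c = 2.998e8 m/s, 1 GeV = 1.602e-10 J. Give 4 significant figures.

Number density is [L]⁻³ = [E]³/(ℏc)³.
1 GeV³ → 1/(ℏc)³ × (1 GeV in J)³ = 1.299e47 m⁻³.
Convert the energy scale: 4.80 MeV³ = 4.80e-9 GeV³.
Result: 4.80e-9 × 1.299e47 = 6.237e38 m⁻³.

6.237e38 m⁻³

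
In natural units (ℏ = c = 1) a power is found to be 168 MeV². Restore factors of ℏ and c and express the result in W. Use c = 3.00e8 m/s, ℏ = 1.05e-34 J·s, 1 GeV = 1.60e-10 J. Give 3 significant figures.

4.10e10 W

Power is [E]/[T] = [E]²/ℏ.
1 GeV² → 1/ℏ × (1 GeV in J)² = 2.44e14 W.
Convert the energy scale: 168 MeV² = 1.68e-4 GeV².
Result: 1.68e-4 × 2.44e14 = 4.10e10 W.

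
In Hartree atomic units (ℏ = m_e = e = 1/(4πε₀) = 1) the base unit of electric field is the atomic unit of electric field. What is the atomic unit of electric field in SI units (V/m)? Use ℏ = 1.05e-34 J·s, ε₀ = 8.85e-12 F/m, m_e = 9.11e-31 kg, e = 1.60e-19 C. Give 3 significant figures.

5.20e11 V/m

E_au = E_h/(e a₀) = m_e²e⁵/((4πε₀)³ℏ⁴)
E_h = 4.38e-18 J
a₀ = 5.26e-11 m
E_h/(e·a₀) = 5.20e11 V/m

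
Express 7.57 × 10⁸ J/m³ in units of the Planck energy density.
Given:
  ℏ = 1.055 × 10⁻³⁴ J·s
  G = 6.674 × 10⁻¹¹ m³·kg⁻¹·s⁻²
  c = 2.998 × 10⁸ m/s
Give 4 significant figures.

1.634 × 10⁻¹⁰⁵

Planck energy density: u_P = c⁷/(ℏG²) = 4.632 × 10¹¹³ J/m³.
7.57 × 10⁸ / 4.632 × 10¹¹³ = 1.634 × 10⁻¹⁰⁵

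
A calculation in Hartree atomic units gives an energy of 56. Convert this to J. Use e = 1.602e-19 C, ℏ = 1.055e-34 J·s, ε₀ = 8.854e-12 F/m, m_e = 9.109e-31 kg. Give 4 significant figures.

2.438e-16 J

One hartree: E_h = m_e e⁴/(4πε₀ℏ)² = 4.354e-18 J.
56 × 4.354e-18 J = 2.438e-16 J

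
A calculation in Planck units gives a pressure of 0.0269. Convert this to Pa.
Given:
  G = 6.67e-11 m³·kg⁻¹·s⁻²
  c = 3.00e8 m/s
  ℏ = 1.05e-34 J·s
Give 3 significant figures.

One Planck pressure: p_P = c⁷/(ℏG²) = 4.68e113 Pa.
0.0269 × 4.68e113 Pa = 1.26e112 Pa

1.26e112 Pa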